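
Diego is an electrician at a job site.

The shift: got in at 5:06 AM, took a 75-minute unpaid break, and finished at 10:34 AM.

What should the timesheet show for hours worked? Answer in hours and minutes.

The shift: 5:06 AM–10:34 AM = 5 h 28 min; less 75 min break → 4 h 13 min

4 h 13 min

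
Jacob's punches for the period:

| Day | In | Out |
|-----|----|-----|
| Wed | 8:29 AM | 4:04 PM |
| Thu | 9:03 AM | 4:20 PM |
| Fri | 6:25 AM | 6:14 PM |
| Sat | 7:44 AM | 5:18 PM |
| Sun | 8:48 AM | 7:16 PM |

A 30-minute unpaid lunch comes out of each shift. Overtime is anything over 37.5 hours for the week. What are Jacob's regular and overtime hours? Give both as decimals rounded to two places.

Wed: 8:29 AM–4:04 PM = 7 h 35 min; less 30 min break → 7 h 5 min
Thu: 9:03 AM–4:20 PM = 7 h 17 min; less 30 min break → 6 h 47 min
Fri: 6:25 AM–6:14 PM = 11 h 49 min; less 30 min break → 11 h 19 min
Sat: 7:44 AM–5:18 PM = 9 h 34 min; less 30 min break → 9 h 4 min
Sun: 8:48 AM–7:16 PM = 10 h 28 min; less 30 min break → 9 h 58 min
Total worked: 44 h 13 min = 44.22 h.
Threshold 37.5 h → overtime 6 h 43 min, regular 37 h 30 min.

Regular 37.50 hours, overtime 6.72 hours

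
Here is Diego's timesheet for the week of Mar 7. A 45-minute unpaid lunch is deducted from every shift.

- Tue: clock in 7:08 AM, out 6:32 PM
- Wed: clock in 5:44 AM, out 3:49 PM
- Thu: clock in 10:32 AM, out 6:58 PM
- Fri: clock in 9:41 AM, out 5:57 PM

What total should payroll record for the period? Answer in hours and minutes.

35 h 11 min

Tue: 7:08 AM–6:32 PM = 11 h 24 min; less 45 min break → 10 h 39 min
Wed: 5:44 AM–3:49 PM = 10 h 5 min; less 45 min break → 9 h 20 min
Thu: 10:32 AM–6:58 PM = 8 h 26 min; less 45 min break → 7 h 41 min
Fri: 9:41 AM–5:57 PM = 8 h 16 min; less 45 min break → 7 h 31 min
Total: 10 h 39 min + 9 h 20 min + 7 h 41 min + 7 h 31 min = 35 h 11 min.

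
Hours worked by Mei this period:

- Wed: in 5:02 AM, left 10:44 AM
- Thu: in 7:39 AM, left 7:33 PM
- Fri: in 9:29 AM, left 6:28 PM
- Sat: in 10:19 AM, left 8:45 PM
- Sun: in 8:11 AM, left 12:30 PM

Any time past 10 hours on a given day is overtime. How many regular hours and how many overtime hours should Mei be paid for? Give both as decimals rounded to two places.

Regular 39.00 hours, overtime 2.33 hours

Wed: 5:02 AM–10:44 AM = 5 h 42 min
Thu: 7:39 AM–7:33 PM = 11 h 54 min
Fri: 9:29 AM–6:28 PM = 8 h 59 min
Sat: 10:19 AM–8:45 PM = 10 h 26 min
Sun: 8:11 AM–12:30 PM = 4 h 19 min
Wed reg 5 h 42 min / OT 0 h 0 min; Thu reg 10 h 0 min / OT 1 h 54 min; Fri reg 8 h 59 min / OT 0 h 0 min; Sat reg 10 h 0 min / OT 0 h 26 min; Sun reg 4 h 19 min / OT 0 h 0 min.
Totals: regular 39 h 0 min, overtime 2 h 20 min.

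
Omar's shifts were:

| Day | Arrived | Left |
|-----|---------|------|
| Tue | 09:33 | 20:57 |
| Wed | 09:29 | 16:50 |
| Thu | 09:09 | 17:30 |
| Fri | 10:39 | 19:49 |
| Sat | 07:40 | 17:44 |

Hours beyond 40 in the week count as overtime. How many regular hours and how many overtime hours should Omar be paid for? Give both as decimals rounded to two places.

Regular 40.00 hours, overtime 6.33 hours

Tue: 09:33–20:57 = 11 h 24 min
Wed: 09:29–16:50 = 7 h 21 min
Thu: 09:09–17:30 = 8 h 21 min
Fri: 10:39–19:49 = 9 h 10 min
Sat: 07:40–17:44 = 10 h 4 min
Total worked: 46 h 20 min = 46.33 h.
Threshold 40 h → overtime 6 h 20 min, regular 40 h 0 min.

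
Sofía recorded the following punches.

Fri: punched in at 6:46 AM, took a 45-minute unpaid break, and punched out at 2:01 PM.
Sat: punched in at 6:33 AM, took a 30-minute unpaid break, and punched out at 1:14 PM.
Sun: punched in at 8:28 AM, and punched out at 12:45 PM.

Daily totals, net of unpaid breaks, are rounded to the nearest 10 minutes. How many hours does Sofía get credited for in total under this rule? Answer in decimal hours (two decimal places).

17.00 hours

Fri: 6:46 AM–2:01 PM = 7 h 15 min − 45 min = 6 h 30 min → rounds to 6 h 30 min
Sat: 6:33 AM–1:14 PM = 6 h 41 min − 30 min = 6 h 11 min → rounds to 6 h 10 min
Sun: 8:28 AM–12:45 PM = 4 h 17 min → rounds to 4 h 20 min
Total credited: 17 h 0 min.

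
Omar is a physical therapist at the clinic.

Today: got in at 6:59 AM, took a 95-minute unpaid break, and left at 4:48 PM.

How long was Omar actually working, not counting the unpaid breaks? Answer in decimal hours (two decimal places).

Today: 6:59 AM–4:48 PM = 9 h 49 min; less 95 min break → 8 h 14 min

8.23 hours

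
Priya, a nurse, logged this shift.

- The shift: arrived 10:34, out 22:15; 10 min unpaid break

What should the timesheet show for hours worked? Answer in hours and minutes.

11 h 31 min

The shift: 10:34–22:15 = 11 h 41 min; less 10 min break → 11 h 31 min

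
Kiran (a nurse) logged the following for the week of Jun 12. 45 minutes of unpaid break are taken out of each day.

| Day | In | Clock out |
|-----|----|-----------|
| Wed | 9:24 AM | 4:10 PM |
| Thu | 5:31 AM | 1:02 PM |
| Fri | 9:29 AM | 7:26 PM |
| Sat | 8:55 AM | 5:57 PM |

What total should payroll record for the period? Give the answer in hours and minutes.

Wed: 9:24 AM–4:10 PM = 6 h 46 min; less 45 min break → 6 h 1 min
Thu: 5:31 AM–1:02 PM = 7 h 31 min; less 45 min break → 6 h 46 min
Fri: 9:29 AM–7:26 PM = 9 h 57 min; less 45 min break → 9 h 12 min
Sat: 8:55 AM–5:57 PM = 9 h 2 min; less 45 min break → 8 h 17 min
Total: 6 h 1 min + 6 h 46 min + 9 h 12 min + 8 h 17 min = 30 h 16 min.

30 h 16 min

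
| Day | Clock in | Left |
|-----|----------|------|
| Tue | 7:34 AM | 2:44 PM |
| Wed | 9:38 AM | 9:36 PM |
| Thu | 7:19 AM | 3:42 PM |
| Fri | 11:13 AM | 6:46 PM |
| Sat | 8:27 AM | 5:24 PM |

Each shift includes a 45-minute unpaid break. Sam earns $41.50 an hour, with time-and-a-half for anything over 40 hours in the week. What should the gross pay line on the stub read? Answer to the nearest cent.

Tue: 7:34 AM–2:44 PM = 7 h 10 min; less 45 min break → 6 h 25 min
Wed: 9:38 AM–9:36 PM = 11 h 58 min; less 45 min break → 11 h 13 min
Thu: 7:19 AM–3:42 PM = 8 h 23 min; less 45 min break → 7 h 38 min
Fri: 11:13 AM–6:46 PM = 7 h 33 min; less 45 min break → 6 h 48 min
Sat: 8:27 AM–5:24 PM = 8 h 57 min; less 45 min break → 8 h 12 min
Total worked: 40 h 16 min = 2416 min.
Regular 40 h 0 min = 2400 min at $41.50/h; overtime 0 h 16 min = 16 min at $62.25/h.
Pay = (2400 × $41.50 + 16 × $62.25) ÷ 60 = $1676.60.

$1676.60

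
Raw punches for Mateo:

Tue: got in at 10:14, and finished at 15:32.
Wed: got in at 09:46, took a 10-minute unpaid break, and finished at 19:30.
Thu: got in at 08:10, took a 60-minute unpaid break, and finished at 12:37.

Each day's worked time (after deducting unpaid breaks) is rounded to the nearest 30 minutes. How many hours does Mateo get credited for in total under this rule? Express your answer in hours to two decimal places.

18.50 hours

Tue: 10:14–15:32 = 5 h 18 min → rounds to 5 h 30 min
Wed: 09:46–19:30 = 9 h 44 min − 10 min = 9 h 34 min → rounds to 9 h 30 min
Thu: 08:10–12:37 = 4 h 27 min − 60 min = 3 h 27 min → rounds to 3 h 30 min
Total credited: 18 h 30 min.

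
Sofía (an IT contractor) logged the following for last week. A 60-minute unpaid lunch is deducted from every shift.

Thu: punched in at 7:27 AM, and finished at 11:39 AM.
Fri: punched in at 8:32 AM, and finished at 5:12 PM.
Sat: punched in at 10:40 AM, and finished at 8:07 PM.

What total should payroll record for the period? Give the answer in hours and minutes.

Thu: 7:27 AM–11:39 AM = 4 h 12 min; less 60 min break → 3 h 12 min
Fri: 8:32 AM–5:12 PM = 8 h 40 min; less 60 min break → 7 h 40 min
Sat: 10:40 AM–8:07 PM = 9 h 27 min; less 60 min break → 8 h 27 min
Total: 3 h 12 min + 7 h 40 min + 8 h 27 min = 19 h 19 min.

19 h 19 min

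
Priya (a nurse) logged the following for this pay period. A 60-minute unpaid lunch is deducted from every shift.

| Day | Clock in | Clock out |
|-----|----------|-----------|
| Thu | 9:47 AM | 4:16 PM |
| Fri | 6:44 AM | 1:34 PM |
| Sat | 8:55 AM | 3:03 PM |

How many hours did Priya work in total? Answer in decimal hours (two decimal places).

16.45 hours

Thu: 9:47 AM–4:16 PM = 6 h 29 min; less 60 min break → 5 h 29 min
Fri: 6:44 AM–1:34 PM = 6 h 50 min; less 60 min break → 5 h 50 min
Sat: 8:55 AM–3:03 PM = 6 h 8 min; less 60 min break → 5 h 8 min
Total: 5 h 29 min + 5 h 50 min + 5 h 8 min = 16 h 27 min.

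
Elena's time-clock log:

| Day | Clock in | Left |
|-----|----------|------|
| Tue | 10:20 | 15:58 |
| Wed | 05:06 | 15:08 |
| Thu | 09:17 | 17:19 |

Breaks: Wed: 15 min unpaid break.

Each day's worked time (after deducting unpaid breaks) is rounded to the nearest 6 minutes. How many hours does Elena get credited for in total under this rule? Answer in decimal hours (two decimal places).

Tue: 10:20–15:58 = 5 h 38 min → rounds to 5 h 36 min
Wed: 05:06–15:08 = 10 h 2 min − 15 min = 9 h 47 min → rounds to 9 h 48 min
Thu: 09:17–17:19 = 8 h 2 min → rounds to 8 h 0 min
Total credited: 23 h 24 min.

23.40 hours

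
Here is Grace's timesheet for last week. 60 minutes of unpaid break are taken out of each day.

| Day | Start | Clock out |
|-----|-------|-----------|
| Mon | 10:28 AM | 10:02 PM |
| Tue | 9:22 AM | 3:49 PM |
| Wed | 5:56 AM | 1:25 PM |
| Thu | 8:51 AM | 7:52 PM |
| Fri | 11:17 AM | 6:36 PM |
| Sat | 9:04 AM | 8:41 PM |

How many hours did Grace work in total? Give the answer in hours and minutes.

Mon: 10:28 AM–10:02 PM = 11 h 34 min; less 60 min break → 10 h 34 min
Tue: 9:22 AM–3:49 PM = 6 h 27 min; less 60 min break → 5 h 27 min
Wed: 5:56 AM–1:25 PM = 7 h 29 min; less 60 min break → 6 h 29 min
Thu: 8:51 AM–7:52 PM = 11 h 1 min; less 60 min break → 10 h 1 min
Fri: 11:17 AM–6:36 PM = 7 h 19 min; less 60 min break → 6 h 19 min
Sat: 9:04 AM–8:41 PM = 11 h 37 min; less 60 min break → 10 h 37 min
Total: 10 h 34 min + 5 h 27 min + 6 h 29 min + 10 h 1 min + 6 h 19 min + 10 h 37 min = 49 h 27 min.

49 h 27 min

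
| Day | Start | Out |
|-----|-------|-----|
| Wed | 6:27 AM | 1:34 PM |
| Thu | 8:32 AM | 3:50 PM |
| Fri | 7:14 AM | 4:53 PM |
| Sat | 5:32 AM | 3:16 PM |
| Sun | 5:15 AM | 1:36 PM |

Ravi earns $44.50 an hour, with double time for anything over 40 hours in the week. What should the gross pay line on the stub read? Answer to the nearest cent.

Wed: 6:27 AM–1:34 PM = 7 h 7 min
Thu: 8:32 AM–3:50 PM = 7 h 18 min
Fri: 7:14 AM–4:53 PM = 9 h 39 min
Sat: 5:32 AM–3:16 PM = 9 h 44 min
Sun: 5:15 AM–1:36 PM = 8 h 21 min
Total worked: 42 h 9 min = 2529 min.
Regular 40 h 0 min = 2400 min at $44.50/h; overtime 2 h 9 min = 129 min at $89.00/h.
Pay = (2400 × $44.50 + 129 × $89.00) ÷ 60 = $1971.35.

$1971.35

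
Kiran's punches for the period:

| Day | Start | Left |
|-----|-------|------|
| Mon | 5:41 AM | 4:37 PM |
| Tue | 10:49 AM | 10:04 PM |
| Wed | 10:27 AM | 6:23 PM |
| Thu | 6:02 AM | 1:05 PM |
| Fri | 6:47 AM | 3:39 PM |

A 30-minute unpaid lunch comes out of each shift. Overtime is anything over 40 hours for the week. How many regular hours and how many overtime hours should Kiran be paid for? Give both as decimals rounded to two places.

Regular 40.00 hours, overtime 3.53 hours

Mon: 5:41 AM–4:37 PM = 10 h 56 min; less 30 min break → 10 h 26 min
Tue: 10:49 AM–10:04 PM = 11 h 15 min; less 30 min break → 10 h 45 min
Wed: 10:27 AM–6:23 PM = 7 h 56 min; less 30 min break → 7 h 26 min
Thu: 6:02 AM–1:05 PM = 7 h 3 min; less 30 min break → 6 h 33 min
Fri: 6:47 AM–3:39 PM = 8 h 52 min; less 30 min break → 8 h 22 min
Total worked: 43 h 32 min = 43.53 h.
Threshold 40 h → overtime 3 h 32 min, regular 40 h 0 min.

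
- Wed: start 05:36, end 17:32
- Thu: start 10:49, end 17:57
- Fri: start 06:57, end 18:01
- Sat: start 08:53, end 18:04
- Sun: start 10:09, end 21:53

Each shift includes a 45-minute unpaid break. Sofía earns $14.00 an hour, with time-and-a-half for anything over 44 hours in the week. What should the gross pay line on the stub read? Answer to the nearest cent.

Wed: 05:36–17:32 = 11 h 56 min; less 45 min break → 11 h 11 min
Thu: 10:49–17:57 = 7 h 8 min; less 45 min break → 6 h 23 min
Fri: 06:57–18:01 = 11 h 4 min; less 45 min break → 10 h 19 min
Sat: 08:53–18:04 = 9 h 11 min; less 45 min break → 8 h 26 min
Sun: 10:09–21:53 = 11 h 44 min; less 45 min break → 10 h 59 min
Total worked: 47 h 18 min = 2838 min.
Regular 44 h 0 min = 2640 min at $14.00/h; overtime 3 h 18 min = 198 min at $21.00/h.
Pay = (2640 × $14.00 + 198 × $21.00) ÷ 60 = $685.30.

$685.30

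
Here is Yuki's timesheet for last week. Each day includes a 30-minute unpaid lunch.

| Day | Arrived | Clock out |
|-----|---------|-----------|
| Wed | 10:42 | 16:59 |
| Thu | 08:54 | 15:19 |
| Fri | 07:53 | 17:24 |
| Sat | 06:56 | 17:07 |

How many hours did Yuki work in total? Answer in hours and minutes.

Wed: 10:42–16:59 = 6 h 17 min; less 30 min break → 5 h 47 min
Thu: 08:54–15:19 = 6 h 25 min; less 30 min break → 5 h 55 min
Fri: 07:53–17:24 = 9 h 31 min; less 30 min break → 9 h 1 min
Sat: 06:56–17:07 = 10 h 11 min; less 30 min break → 9 h 41 min
Total: 5 h 47 min + 5 h 55 min + 9 h 1 min + 9 h 41 min = 30 h 24 min.

30 h 24 min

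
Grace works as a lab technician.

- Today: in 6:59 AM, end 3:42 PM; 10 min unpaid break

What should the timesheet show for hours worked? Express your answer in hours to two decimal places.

Today: 6:59 AM–3:42 PM = 8 h 43 min; less 10 min break → 8 h 33 min

8.55 hours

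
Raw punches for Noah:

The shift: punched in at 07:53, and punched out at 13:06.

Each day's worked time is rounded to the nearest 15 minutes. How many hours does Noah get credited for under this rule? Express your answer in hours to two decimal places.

The shift: 07:53–13:06 = 5 h 13 min → rounds to 5 h 15 min

5.25 hours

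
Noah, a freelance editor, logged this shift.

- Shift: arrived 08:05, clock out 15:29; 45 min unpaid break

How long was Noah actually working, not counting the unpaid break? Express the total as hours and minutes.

Shift: 08:05–15:29 = 7 h 24 min; less 45 min break → 6 h 39 min

6 h 39 min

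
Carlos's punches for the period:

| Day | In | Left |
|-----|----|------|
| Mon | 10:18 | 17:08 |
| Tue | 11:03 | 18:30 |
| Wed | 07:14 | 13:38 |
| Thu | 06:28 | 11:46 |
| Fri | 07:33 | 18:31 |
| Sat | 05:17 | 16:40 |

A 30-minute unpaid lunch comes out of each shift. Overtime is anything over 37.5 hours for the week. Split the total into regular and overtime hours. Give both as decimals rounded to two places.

Regular 37.50 hours, overtime 7.83 hours

Mon: 10:18–17:08 = 6 h 50 min; less 30 min break → 6 h 20 min
Tue: 11:03–18:30 = 7 h 27 min; less 30 min break → 6 h 57 min
Wed: 07:14–13:38 = 6 h 24 min; less 30 min break → 5 h 54 min
Thu: 06:28–11:46 = 5 h 18 min; less 30 min break → 4 h 48 min
Fri: 07:33–18:31 = 10 h 58 min; less 30 min break → 10 h 28 min
Sat: 05:17–16:40 = 11 h 23 min; less 30 min break → 10 h 53 min
Total worked: 45 h 20 min = 45.33 h.
Threshold 37.5 h → overtime 7 h 50 min, regular 37 h 30 min.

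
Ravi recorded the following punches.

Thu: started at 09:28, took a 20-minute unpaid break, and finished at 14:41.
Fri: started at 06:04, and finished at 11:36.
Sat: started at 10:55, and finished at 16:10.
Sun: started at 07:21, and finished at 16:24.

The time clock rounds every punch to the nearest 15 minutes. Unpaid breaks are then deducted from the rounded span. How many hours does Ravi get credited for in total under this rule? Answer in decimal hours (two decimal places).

24.92 hours

Thu: in 09:28→09:30, out 14:41→14:45; 5 h 15 min − 20 min = 4 h 55 min
Fri: in 06:04→06:00, out 11:36→11:30; 5 h 30 min
Sat: in 10:55→11:00, out 16:10→16:15; 5 h 15 min
Sun: in 07:21→07:15, out 16:24→16:30; 9 h 15 min
Total credited: 24 h 55 min.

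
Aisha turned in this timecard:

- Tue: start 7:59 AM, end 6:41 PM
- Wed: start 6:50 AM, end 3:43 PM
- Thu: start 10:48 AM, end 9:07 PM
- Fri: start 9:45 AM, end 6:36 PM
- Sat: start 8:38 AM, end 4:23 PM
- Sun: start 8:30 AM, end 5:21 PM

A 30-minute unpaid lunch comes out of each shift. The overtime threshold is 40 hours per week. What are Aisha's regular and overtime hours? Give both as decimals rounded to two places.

Regular 40.00 hours, overtime 12.35 hours

Tue: 7:59 AM–6:41 PM = 10 h 42 min; less 30 min break → 10 h 12 min
Wed: 6:50 AM–3:43 PM = 8 h 53 min; less 30 min break → 8 h 23 min
Thu: 10:48 AM–9:07 PM = 10 h 19 min; less 30 min break → 9 h 49 min
Fri: 9:45 AM–6:36 PM = 8 h 51 min; less 30 min break → 8 h 21 min
Sat: 8:38 AM–4:23 PM = 7 h 45 min; less 30 min break → 7 h 15 min
Sun: 8:30 AM–5:21 PM = 8 h 51 min; less 30 min break → 8 h 21 min
Total worked: 52 h 21 min = 52.35 h.
Threshold 40 h → overtime 12 h 21 min, regular 40 h 0 min.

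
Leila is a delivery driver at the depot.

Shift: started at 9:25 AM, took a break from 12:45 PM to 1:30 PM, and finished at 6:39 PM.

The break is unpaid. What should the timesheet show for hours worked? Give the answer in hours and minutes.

Shift: 9:25 AM–6:39 PM = 9 h 14 min; less 45 min break → 8 h 29 min

8 h 29 min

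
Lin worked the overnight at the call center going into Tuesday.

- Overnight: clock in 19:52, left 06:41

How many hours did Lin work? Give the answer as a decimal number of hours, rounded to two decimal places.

10.82 hours

Overnight: 19:52 → midnight = 4 h 8 min; midnight → 06:41 = 6 h 41 min; span 10 h 49 min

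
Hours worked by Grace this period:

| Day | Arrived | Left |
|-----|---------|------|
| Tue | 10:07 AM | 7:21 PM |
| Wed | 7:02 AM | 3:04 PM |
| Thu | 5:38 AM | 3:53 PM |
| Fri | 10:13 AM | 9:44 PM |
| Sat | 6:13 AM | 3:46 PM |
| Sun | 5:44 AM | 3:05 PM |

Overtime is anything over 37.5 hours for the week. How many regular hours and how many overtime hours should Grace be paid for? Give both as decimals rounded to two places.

Tue: 10:07 AM–7:21 PM = 9 h 14 min
Wed: 7:02 AM–3:04 PM = 8 h 2 min
Thu: 5:38 AM–3:53 PM = 10 h 15 min
Fri: 10:13 AM–9:44 PM = 11 h 31 min
Sat: 6:13 AM–3:46 PM = 9 h 33 min
Sun: 5:44 AM–3:05 PM = 9 h 21 min
Total worked: 57 h 56 min = 57.93 h.
Threshold 37.5 h → overtime 20 h 26 min, regular 37 h 30 min.

Regular 37.50 hours, overtime 20.43 hours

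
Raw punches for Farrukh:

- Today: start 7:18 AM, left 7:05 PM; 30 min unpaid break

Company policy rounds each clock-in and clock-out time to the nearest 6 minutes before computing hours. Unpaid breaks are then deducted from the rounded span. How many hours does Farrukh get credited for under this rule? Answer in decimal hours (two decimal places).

Today: in 7:18 AM→7:18 AM, out 7:05 PM→7:06 PM; 11 h 48 min − 30 min = 11 h 18 min

11.30 hours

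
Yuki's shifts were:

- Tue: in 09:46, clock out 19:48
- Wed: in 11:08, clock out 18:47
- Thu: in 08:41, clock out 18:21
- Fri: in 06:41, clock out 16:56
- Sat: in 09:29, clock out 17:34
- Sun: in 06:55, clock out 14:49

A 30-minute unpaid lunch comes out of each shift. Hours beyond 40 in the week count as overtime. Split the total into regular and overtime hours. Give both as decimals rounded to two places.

Regular 40.00 hours, overtime 10.58 hours

Tue: 09:46–19:48 = 10 h 2 min; less 30 min break → 9 h 32 min
Wed: 11:08–18:47 = 7 h 39 min; less 30 min break → 7 h 9 min
Thu: 08:41–18:21 = 9 h 40 min; less 30 min break → 9 h 10 min
Fri: 06:41–16:56 = 10 h 15 min; less 30 min break → 9 h 45 min
Sat: 09:29–17:34 = 8 h 5 min; less 30 min break → 7 h 35 min
Sun: 06:55–14:49 = 7 h 54 min; less 30 min break → 7 h 24 min
Total worked: 50 h 35 min = 50.58 h.
Threshold 40 h → overtime 10 h 35 min, regular 40 h 0 min.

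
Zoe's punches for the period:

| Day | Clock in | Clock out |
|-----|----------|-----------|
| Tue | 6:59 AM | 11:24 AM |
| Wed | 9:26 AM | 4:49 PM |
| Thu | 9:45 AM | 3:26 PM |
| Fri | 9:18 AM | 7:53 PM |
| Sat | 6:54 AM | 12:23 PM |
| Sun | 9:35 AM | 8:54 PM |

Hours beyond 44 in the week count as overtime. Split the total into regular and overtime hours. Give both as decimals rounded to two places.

Tue: 6:59 AM–11:24 AM = 4 h 25 min
Wed: 9:26 AM–4:49 PM = 7 h 23 min
Thu: 9:45 AM–3:26 PM = 5 h 41 min
Fri: 9:18 AM–7:53 PM = 10 h 35 min
Sat: 6:54 AM–12:23 PM = 5 h 29 min
Sun: 9:35 AM–8:54 PM = 11 h 19 min
Total worked: 44 h 52 min = 44.87 h.
Threshold 44 h → overtime 0 h 52 min, regular 44 h 0 min.

Regular 44.00 hours, overtime 0.87 hours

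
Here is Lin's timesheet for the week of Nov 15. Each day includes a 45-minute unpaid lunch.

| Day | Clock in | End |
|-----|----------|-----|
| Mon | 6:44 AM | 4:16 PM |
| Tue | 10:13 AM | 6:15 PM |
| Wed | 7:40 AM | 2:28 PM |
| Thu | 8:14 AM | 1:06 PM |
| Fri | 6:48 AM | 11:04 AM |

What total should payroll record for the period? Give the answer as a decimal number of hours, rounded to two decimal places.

29.75 hours

Mon: 6:44 AM–4:16 PM = 9 h 32 min; less 45 min break → 8 h 47 min
Tue: 10:13 AM–6:15 PM = 8 h 2 min; less 45 min break → 7 h 17 min
Wed: 7:40 AM–2:28 PM = 6 h 48 min; less 45 min break → 6 h 3 min
Thu: 8:14 AM–1:06 PM = 4 h 52 min; less 45 min break → 4 h 7 min
Fri: 6:48 AM–11:04 AM = 4 h 16 min; less 45 min break → 3 h 31 min
Total: 8 h 47 min + 7 h 17 min + 6 h 3 min + 4 h 7 min + 3 h 31 min = 29 h 45 min.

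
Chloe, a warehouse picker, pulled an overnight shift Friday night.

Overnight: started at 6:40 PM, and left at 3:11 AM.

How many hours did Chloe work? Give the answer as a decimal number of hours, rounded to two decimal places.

8.52 hours

Overnight: 6:40 PM → midnight = 5 h 20 min; midnight → 3:11 AM = 3 h 11 min; span 8 h 31 min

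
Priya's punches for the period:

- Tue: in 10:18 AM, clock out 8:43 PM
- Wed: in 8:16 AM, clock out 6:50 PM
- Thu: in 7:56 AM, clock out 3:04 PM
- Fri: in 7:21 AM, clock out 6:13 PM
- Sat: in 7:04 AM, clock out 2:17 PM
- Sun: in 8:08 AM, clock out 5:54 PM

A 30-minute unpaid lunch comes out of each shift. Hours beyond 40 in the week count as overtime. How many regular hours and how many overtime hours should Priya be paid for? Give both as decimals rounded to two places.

Regular 40.00 hours, overtime 12.97 hours

Tue: 10:18 AM–8:43 PM = 10 h 25 min; less 30 min break → 9 h 55 min
Wed: 8:16 AM–6:50 PM = 10 h 34 min; less 30 min break → 10 h 4 min
Thu: 7:56 AM–3:04 PM = 7 h 8 min; less 30 min break → 6 h 38 min
Fri: 7:21 AM–6:13 PM = 10 h 52 min; less 30 min break → 10 h 22 min
Sat: 7:04 AM–2:17 PM = 7 h 13 min; less 30 min break → 6 h 43 min
Sun: 8:08 AM–5:54 PM = 9 h 46 min; less 30 min break → 9 h 16 min
Total worked: 52 h 58 min = 52.97 h.
Threshold 40 h → overtime 12 h 58 min, regular 40 h 0 min.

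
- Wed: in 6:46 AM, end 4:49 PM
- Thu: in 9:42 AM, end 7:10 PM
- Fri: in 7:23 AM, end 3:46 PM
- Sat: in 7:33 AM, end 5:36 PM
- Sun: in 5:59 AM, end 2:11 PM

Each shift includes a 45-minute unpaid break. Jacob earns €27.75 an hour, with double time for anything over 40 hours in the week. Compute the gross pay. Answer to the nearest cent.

Wed: 6:46 AM–4:49 PM = 10 h 3 min; less 45 min break → 9 h 18 min
Thu: 9:42 AM–7:10 PM = 9 h 28 min; less 45 min break → 8 h 43 min
Fri: 7:23 AM–3:46 PM = 8 h 23 min; less 45 min break → 7 h 38 min
Sat: 7:33 AM–5:36 PM = 10 h 3 min; less 45 min break → 9 h 18 min
Sun: 5:59 AM–2:11 PM = 8 h 12 min; less 45 min break → 7 h 27 min
Total worked: 42 h 24 min = 2544 min.
Regular 40 h 0 min = 2400 min at €27.75/h; overtime 2 h 24 min = 144 min at €55.50/h.
Pay = (2400 × €27.75 + 144 × €55.50) ÷ 60 = €1243.20.

€1243.20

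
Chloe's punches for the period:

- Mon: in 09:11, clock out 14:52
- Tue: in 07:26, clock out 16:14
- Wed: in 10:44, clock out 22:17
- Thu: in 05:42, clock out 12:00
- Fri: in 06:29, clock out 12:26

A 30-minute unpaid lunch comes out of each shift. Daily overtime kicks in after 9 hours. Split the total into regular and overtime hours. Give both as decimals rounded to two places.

Regular 33.73 hours, overtime 2.05 hours

Mon: 09:11–14:52 = 5 h 41 min; less 30 min break → 5 h 11 min
Tue: 07:26–16:14 = 8 h 48 min; less 30 min break → 8 h 18 min
Wed: 10:44–22:17 = 11 h 33 min; less 30 min break → 11 h 3 min
Thu: 05:42–12:00 = 6 h 18 min; less 30 min break → 5 h 48 min
Fri: 06:29–12:26 = 5 h 57 min; less 30 min break → 5 h 27 min
Mon reg 5 h 11 min / OT 0 h 0 min; Tue reg 8 h 18 min / OT 0 h 0 min; Wed reg 9 h 0 min / OT 2 h 3 min; Thu reg 5 h 48 min / OT 0 h 0 min; Fri reg 5 h 27 min / OT 0 h 0 min.
Totals: regular 33 h 44 min, overtime 2 h 3 min.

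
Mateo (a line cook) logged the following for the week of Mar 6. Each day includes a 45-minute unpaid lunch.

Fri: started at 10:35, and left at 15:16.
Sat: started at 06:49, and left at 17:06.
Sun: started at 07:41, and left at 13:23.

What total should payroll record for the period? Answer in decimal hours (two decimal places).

18.42 hours

Fri: 10:35–15:16 = 4 h 41 min; less 45 min break → 3 h 56 min
Sat: 06:49–17:06 = 10 h 17 min; less 45 min break → 9 h 32 min
Sun: 07:41–13:23 = 5 h 42 min; less 45 min break → 4 h 57 min
Total: 3 h 56 min + 9 h 32 min + 4 h 57 min = 18 h 25 min.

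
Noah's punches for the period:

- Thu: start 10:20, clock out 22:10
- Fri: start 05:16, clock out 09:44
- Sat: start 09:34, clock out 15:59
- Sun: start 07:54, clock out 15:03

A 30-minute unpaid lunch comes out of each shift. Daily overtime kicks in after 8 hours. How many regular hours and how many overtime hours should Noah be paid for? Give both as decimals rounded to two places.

Regular 24.53 hours, overtime 3.33 hours

Thu: 10:20–22:10 = 11 h 50 min; less 30 min break → 11 h 20 min
Fri: 05:16–09:44 = 4 h 28 min; less 30 min break → 3 h 58 min
Sat: 09:34–15:59 = 6 h 25 min; less 30 min break → 5 h 55 min
Sun: 07:54–15:03 = 7 h 9 min; less 30 min break → 6 h 39 min
Thu reg 8 h 0 min / OT 3 h 20 min; Fri reg 3 h 58 min / OT 0 h 0 min; Sat reg 5 h 55 min / OT 0 h 0 min; Sun reg 6 h 39 min / OT 0 h 0 min.
Totals: regular 24 h 32 min, overtime 3 h 20 min.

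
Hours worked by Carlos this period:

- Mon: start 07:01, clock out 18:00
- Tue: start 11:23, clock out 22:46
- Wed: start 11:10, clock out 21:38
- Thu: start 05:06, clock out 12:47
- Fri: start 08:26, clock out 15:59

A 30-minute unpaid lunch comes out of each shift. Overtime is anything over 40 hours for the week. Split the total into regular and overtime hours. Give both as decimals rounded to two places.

Regular 40.00 hours, overtime 5.57 hours

Mon: 07:01–18:00 = 10 h 59 min; less 30 min break → 10 h 29 min
Tue: 11:23–22:46 = 11 h 23 min; less 30 min break → 10 h 53 min
Wed: 11:10–21:38 = 10 h 28 min; less 30 min break → 9 h 58 min
Thu: 05:06–12:47 = 7 h 41 min; less 30 min break → 7 h 11 min
Fri: 08:26–15:59 = 7 h 33 min; less 30 min break → 7 h 3 min
Total worked: 45 h 34 min = 45.57 h.
Threshold 40 h → overtime 5 h 34 min, regular 40 h 0 min.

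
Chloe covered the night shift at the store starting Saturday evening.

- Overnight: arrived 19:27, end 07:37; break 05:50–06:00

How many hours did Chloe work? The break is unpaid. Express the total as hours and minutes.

12 h 0 min

Overnight: 19:27 → midnight = 4 h 33 min; midnight → 07:37 = 7 h 37 min; span 12 h 10 min; less 10 min break → 12 h 0 min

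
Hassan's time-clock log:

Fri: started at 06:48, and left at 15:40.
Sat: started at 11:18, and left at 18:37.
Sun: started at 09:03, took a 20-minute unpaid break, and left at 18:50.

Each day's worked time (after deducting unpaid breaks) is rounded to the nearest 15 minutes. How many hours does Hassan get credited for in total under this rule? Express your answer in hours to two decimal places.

Fri: 06:48–15:40 = 8 h 52 min → rounds to 8 h 45 min
Sat: 11:18–18:37 = 7 h 19 min → rounds to 7 h 15 min
Sun: 09:03–18:50 = 9 h 47 min − 20 min = 9 h 27 min → rounds to 9 h 30 min
Total credited: 25 h 30 min.

25.50 hours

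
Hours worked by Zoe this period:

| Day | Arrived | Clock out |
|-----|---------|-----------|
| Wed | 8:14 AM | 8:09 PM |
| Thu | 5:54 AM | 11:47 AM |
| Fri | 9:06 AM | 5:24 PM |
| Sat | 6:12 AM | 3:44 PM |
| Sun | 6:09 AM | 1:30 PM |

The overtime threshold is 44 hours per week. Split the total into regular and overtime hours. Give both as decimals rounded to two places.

Regular 42.98 hours, overtime 0.00 hours

Wed: 8:14 AM–8:09 PM = 11 h 55 min
Thu: 5:54 AM–11:47 AM = 5 h 53 min
Fri: 9:06 AM–5:24 PM = 8 h 18 min
Sat: 6:12 AM–3:44 PM = 9 h 32 min
Sun: 6:09 AM–1:30 PM = 7 h 21 min
Total worked: 42 h 59 min = 42.98 h.
Threshold 44 h → overtime 0 h 0 min, regular 42 h 59 min.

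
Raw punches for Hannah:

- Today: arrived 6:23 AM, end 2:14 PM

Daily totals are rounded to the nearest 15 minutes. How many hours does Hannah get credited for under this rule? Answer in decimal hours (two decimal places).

7.75 hours

Today: 6:23 AM–2:14 PM = 7 h 51 min → rounds to 7 h 45 min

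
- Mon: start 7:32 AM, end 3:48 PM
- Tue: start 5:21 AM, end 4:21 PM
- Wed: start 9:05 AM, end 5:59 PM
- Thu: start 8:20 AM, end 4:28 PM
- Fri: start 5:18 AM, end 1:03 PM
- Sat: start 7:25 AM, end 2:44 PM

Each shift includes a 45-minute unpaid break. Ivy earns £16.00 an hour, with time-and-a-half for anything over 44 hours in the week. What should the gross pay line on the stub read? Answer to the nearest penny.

Mon: 7:32 AM–3:48 PM = 8 h 16 min; less 45 min break → 7 h 31 min
Tue: 5:21 AM–4:21 PM = 11 h 0 min; less 45 min break → 10 h 15 min
Wed: 9:05 AM–5:59 PM = 8 h 54 min; less 45 min break → 8 h 9 min
Thu: 8:20 AM–4:28 PM = 8 h 8 min; less 45 min break → 7 h 23 min
Fri: 5:18 AM–1:03 PM = 7 h 45 min; less 45 min break → 7 h 0 min
Sat: 7:25 AM–2:44 PM = 7 h 19 min; less 45 min break → 6 h 34 min
Total worked: 46 h 52 min = 2812 min.
Regular 44 h 0 min = 2640 min at £16.00/h; overtime 2 h 52 min = 172 min at £24.00/h.
Pay = (2640 × £16.00 + 172 × £24.00) ÷ 60 = £772.80.

£772.80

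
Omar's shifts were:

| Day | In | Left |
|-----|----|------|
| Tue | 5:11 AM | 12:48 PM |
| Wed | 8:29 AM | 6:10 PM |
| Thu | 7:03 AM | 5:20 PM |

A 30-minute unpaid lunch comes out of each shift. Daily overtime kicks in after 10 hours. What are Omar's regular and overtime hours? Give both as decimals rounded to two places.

Regular 26.08 hours, overtime 0.00 hours

Tue: 5:11 AM–12:48 PM = 7 h 37 min; less 30 min break → 7 h 7 min
Wed: 8:29 AM–6:10 PM = 9 h 41 min; less 30 min break → 9 h 11 min
Thu: 7:03 AM–5:20 PM = 10 h 17 min; less 30 min break → 9 h 47 min
Tue reg 7 h 7 min / OT 0 h 0 min; Wed reg 9 h 11 min / OT 0 h 0 min; Thu reg 9 h 47 min / OT 0 h 0 min.
Totals: regular 26 h 5 min, overtime 0 h 0 min.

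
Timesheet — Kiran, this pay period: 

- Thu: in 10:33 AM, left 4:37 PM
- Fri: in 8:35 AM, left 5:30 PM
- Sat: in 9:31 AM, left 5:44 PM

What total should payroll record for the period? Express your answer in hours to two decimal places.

23.20 hours

Thu: 10:33 AM–4:37 PM = 6 h 4 min
Fri: 8:35 AM–5:30 PM = 8 h 55 min
Sat: 9:31 AM–5:44 PM = 8 h 13 min
Total: 6 h 4 min + 8 h 55 min + 8 h 13 min = 23 h 12 min.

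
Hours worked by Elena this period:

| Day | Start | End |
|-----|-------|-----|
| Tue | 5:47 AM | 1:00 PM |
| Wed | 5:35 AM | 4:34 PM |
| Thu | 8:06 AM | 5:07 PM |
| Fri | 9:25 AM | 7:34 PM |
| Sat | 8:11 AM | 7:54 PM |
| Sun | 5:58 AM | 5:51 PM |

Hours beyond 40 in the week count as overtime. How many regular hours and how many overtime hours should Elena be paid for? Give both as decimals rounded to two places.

Regular 40.00 hours, overtime 20.97 hours

Tue: 5:47 AM–1:00 PM = 7 h 13 min
Wed: 5:35 AM–4:34 PM = 10 h 59 min
Thu: 8:06 AM–5:07 PM = 9 h 1 min
Fri: 9:25 AM–7:34 PM = 10 h 9 min
Sat: 8:11 AM–7:54 PM = 11 h 43 min
Sun: 5:58 AM–5:51 PM = 11 h 53 min
Total worked: 60 h 58 min = 60.97 h.
Threshold 40 h → overtime 20 h 58 min, regular 40 h 0 min.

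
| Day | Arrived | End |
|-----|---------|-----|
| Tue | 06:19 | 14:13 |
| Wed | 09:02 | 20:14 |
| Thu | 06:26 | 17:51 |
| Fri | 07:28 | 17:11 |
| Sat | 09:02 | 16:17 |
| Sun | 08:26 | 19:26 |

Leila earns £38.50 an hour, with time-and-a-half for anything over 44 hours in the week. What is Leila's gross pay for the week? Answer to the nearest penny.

Tue: 06:19–14:13 = 7 h 54 min
Wed: 09:02–20:14 = 11 h 12 min
Thu: 06:26–17:51 = 11 h 25 min
Fri: 07:28–17:11 = 9 h 43 min
Sat: 09:02–16:17 = 7 h 15 min
Sun: 08:26–19:26 = 11 h 0 min
Total worked: 58 h 29 min = 3509 min.
Regular 44 h 0 min = 2640 min at £38.50/h; overtime 14 h 29 min = 869 min at £57.75/h.
Pay = (2640 × £38.50 + 869 × £57.75) ÷ 60 = £2530.41.

£2530.41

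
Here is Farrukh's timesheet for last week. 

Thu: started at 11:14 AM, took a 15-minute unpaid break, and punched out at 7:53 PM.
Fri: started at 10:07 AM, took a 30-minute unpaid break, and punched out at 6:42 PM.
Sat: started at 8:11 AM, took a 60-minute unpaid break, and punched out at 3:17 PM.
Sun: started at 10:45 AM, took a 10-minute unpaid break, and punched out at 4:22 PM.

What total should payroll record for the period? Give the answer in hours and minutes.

28 h 2 min

Thu: 11:14 AM–7:53 PM = 8 h 39 min; less 15 min break → 8 h 24 min
Fri: 10:07 AM–6:42 PM = 8 h 35 min; less 30 min break → 8 h 5 min
Sat: 8:11 AM–3:17 PM = 7 h 6 min; less 60 min break → 6 h 6 min
Sun: 10:45 AM–4:22 PM = 5 h 37 min; less 10 min break → 5 h 27 min
Total: 8 h 24 min + 8 h 5 min + 6 h 6 min + 5 h 27 min = 28 h 2 min.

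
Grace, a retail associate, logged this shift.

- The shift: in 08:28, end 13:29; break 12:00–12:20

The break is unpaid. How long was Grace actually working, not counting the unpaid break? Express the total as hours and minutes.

4 h 41 min

The shift: 08:28–13:29 = 5 h 1 min; less 20 min break → 4 h 41 min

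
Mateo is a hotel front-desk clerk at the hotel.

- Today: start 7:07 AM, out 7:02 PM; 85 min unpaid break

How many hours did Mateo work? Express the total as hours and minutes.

Today: 7:07 AM–7:02 PM = 11 h 55 min; less 85 min break → 10 h 30 min

10 h 30 min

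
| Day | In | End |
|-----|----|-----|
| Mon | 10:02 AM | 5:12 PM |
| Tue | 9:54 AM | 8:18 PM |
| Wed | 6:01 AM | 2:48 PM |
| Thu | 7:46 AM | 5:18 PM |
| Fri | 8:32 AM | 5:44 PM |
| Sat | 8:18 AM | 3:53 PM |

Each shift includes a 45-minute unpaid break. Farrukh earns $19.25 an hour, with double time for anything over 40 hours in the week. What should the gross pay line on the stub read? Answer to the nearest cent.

$1084.42

Mon: 10:02 AM–5:12 PM = 7 h 10 min; less 45 min break → 6 h 25 min
Tue: 9:54 AM–8:18 PM = 10 h 24 min; less 45 min break → 9 h 39 min
Wed: 6:01 AM–2:48 PM = 8 h 47 min; less 45 min break → 8 h 2 min
Thu: 7:46 AM–5:18 PM = 9 h 32 min; less 45 min break → 8 h 47 min
Fri: 8:32 AM–5:44 PM = 9 h 12 min; less 45 min break → 8 h 27 min
Sat: 8:18 AM–3:53 PM = 7 h 35 min; less 45 min break → 6 h 50 min
Total worked: 48 h 10 min = 2890 min.
Regular 40 h 0 min = 2400 min at $19.25/h; overtime 8 h 10 min = 490 min at $38.50/h.
Pay = (2400 × $19.25 + 490 × $38.50) ÷ 60 = $1084.42.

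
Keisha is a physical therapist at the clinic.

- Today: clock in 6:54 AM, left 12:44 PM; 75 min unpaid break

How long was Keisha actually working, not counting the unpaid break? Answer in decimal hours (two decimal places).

Today: 6:54 AM–12:44 PM = 5 h 50 min; less 75 min break → 4 h 35 min

4.58 hours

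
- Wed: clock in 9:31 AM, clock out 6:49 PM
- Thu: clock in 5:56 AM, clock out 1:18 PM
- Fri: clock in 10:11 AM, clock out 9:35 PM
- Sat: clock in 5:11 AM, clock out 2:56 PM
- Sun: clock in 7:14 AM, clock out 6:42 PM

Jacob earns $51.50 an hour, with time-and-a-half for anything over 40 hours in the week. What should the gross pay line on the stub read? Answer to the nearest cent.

Wed: 9:31 AM–6:49 PM = 9 h 18 min
Thu: 5:56 AM–1:18 PM = 7 h 22 min
Fri: 10:11 AM–9:35 PM = 11 h 24 min
Sat: 5:11 AM–2:56 PM = 9 h 45 min
Sun: 7:14 AM–6:42 PM = 11 h 28 min
Total worked: 49 h 17 min = 2957 min.
Regular 40 h 0 min = 2400 min at $51.50/h; overtime 9 h 17 min = 557 min at $77.25/h.
Pay = (2400 × $51.50 + 557 × $77.25) ÷ 60 = $2777.14.

$2777.14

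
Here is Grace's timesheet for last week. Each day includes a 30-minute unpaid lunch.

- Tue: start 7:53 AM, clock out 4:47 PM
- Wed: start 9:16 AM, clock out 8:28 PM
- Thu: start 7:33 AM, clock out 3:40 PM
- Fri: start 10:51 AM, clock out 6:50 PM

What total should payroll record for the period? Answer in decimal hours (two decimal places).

Tue: 7:53 AM–4:47 PM = 8 h 54 min; less 30 min break → 8 h 24 min
Wed: 9:16 AM–8:28 PM = 11 h 12 min; less 30 min break → 10 h 42 min
Thu: 7:33 AM–3:40 PM = 8 h 7 min; less 30 min break → 7 h 37 min
Fri: 10:51 AM–6:50 PM = 7 h 59 min; less 30 min break → 7 h 29 min
Total: 8 h 24 min + 10 h 42 min + 7 h 37 min + 7 h 29 min = 34 h 12 min.

34.20 hours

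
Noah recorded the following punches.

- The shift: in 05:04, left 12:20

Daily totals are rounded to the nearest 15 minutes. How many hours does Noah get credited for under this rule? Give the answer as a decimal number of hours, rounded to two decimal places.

7.25 hours

The shift: 05:04–12:20 = 7 h 16 min → rounds to 7 h 15 min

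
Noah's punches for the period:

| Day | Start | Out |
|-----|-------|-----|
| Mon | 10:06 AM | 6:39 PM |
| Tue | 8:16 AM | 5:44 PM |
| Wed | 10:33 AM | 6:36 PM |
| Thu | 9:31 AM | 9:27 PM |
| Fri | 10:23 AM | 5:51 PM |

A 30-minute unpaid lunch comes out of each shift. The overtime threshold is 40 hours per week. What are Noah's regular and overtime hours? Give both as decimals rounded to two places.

Mon: 10:06 AM–6:39 PM = 8 h 33 min; less 30 min break → 8 h 3 min
Tue: 8:16 AM–5:44 PM = 9 h 28 min; less 30 min break → 8 h 58 min
Wed: 10:33 AM–6:36 PM = 8 h 3 min; less 30 min break → 7 h 33 min
Thu: 9:31 AM–9:27 PM = 11 h 56 min; less 30 min break → 11 h 26 min
Fri: 10:23 AM–5:51 PM = 7 h 28 min; less 30 min break → 6 h 58 min
Total worked: 42 h 58 min = 42.97 h.
Threshold 40 h → overtime 2 h 58 min, regular 40 h 0 min.

Regular 40.00 hours, overtime 2.97 hours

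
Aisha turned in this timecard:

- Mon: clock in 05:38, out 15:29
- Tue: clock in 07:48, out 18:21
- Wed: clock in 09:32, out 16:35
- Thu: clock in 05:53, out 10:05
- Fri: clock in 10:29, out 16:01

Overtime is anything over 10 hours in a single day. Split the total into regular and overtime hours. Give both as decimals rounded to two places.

Mon: 05:38–15:29 = 9 h 51 min
Tue: 07:48–18:21 = 10 h 33 min
Wed: 09:32–16:35 = 7 h 3 min
Thu: 05:53–10:05 = 4 h 12 min
Fri: 10:29–16:01 = 5 h 32 min
Mon reg 9 h 51 min / OT 0 h 0 min; Tue reg 10 h 0 min / OT 0 h 33 min; Wed reg 7 h 3 min / OT 0 h 0 min; Thu reg 4 h 12 min / OT 0 h 0 min; Fri reg 5 h 32 min / OT 0 h 0 min.
Totals: regular 36 h 38 min, overtime 0 h 33 min.

Regular 36.63 hours, overtime 0.55 hours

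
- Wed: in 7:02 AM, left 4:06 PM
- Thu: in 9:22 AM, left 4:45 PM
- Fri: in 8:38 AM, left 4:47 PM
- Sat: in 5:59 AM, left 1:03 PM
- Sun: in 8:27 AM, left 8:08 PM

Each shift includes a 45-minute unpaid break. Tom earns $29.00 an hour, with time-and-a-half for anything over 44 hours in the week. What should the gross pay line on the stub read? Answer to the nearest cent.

Wed: 7:02 AM–4:06 PM = 9 h 4 min; less 45 min break → 8 h 19 min
Thu: 9:22 AM–4:45 PM = 7 h 23 min; less 45 min break → 6 h 38 min
Fri: 8:38 AM–4:47 PM = 8 h 9 min; less 45 min break → 7 h 24 min
Sat: 5:59 AM–1:03 PM = 7 h 4 min; less 45 min break → 6 h 19 min
Sun: 8:27 AM–8:08 PM = 11 h 41 min; less 45 min break → 10 h 56 min
Total worked: 39 h 36 min = 2376 min.
Regular 39 h 36 min = 2376 min at $29.00/h; overtime 0 h 0 min = 0 min at $43.50/h.
Pay = (2376 × $29.00 + 0 × $43.50) ÷ 60 = $1148.40.

$1148.40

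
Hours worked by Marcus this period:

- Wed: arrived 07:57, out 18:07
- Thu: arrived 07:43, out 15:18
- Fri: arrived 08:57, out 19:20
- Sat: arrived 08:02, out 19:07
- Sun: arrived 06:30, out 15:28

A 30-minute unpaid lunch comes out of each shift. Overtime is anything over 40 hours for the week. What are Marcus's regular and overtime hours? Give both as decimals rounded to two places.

Wed: 07:57–18:07 = 10 h 10 min; less 30 min break → 9 h 40 min
Thu: 07:43–15:18 = 7 h 35 min; less 30 min break → 7 h 5 min
Fri: 08:57–19:20 = 10 h 23 min; less 30 min break → 9 h 53 min
Sat: 08:02–19:07 = 11 h 5 min; less 30 min break → 10 h 35 min
Sun: 06:30–15:28 = 8 h 58 min; less 30 min break → 8 h 28 min
Total worked: 45 h 41 min = 45.68 h.
Threshold 40 h → overtime 5 h 41 min, regular 40 h 0 min.

Regular 40.00 hours, overtime 5.68 hours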